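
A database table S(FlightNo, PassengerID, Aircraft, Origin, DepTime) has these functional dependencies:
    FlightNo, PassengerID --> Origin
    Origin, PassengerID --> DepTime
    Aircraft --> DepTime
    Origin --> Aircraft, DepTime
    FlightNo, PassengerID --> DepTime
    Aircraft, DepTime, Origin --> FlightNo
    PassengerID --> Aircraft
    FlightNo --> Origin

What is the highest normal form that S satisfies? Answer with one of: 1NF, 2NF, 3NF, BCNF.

Candidate keys: {FlightNo, PassengerID}, {Origin, PassengerID}. Prime attributes: {FlightNo, Origin, PassengerID}.
Aircraft --> DepTime breaks BCNF: {Aircraft}⁺ = {Aircraft, DepTime}, so {Aircraft} is not a superkey.
Because {DepTime} is non-prime and the left side of Aircraft --> DepTime is not a superkey, the relation is not in 3NF.
The proper key subset {FlightNo} of {FlightNo, PassengerID} determines non-prime {Aircraft, DepTime}, so the relation is not even in 2NF.

1NF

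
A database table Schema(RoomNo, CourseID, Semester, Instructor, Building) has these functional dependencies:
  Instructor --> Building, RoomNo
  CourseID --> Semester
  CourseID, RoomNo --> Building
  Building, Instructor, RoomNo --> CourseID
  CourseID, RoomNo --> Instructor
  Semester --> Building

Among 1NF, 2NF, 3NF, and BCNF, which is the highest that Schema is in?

Candidate keys: {CourseID, RoomNo}, {Instructor}. Prime attributes: {CourseID, Instructor, RoomNo}.
For CourseID --> Semester we have {CourseID}⁺ = {Building, CourseID, Semester}; {CourseID} is not a superkey, so BCNF fails.
Because {Semester} is non-prime and the left side of CourseID --> Semester is not a superkey, the relation is not in 3NF.
{CourseID} is a proper subset of the key {CourseID, RoomNo}, and {CourseID}⁺ contains the non-prime attributes {Building, Semester} — a partial dependency, so 2NF is violated.

1NF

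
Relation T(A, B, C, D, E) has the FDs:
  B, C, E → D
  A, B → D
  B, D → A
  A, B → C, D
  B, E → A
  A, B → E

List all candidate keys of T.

No FD produces {B}, so it must be in every candidate key.
{A, B} is a candidate key since {A, B}⁺ = {A, B, C, D, E} covers every attribute.
{B, D} is a candidate key since {B, D}⁺ = {A, B, C, D, E} covers every attribute.
{B, E} is a candidate key since {B, E}⁺ = {A, B, C, D, E} covers every attribute.
These are minimal and exhaustive — every other superkey contains one of them.

{A, B}, {B, D}, {B, E}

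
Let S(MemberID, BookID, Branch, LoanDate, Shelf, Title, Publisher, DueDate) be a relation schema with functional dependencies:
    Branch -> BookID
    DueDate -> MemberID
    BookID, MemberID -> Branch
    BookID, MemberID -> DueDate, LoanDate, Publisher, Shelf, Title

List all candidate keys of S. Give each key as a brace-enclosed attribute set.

{BookID, DueDate}, {BookID, MemberID}, {Branch, DueDate}, {Branch, MemberID}

Closure of {BookID, DueDate} is {BookID, Branch, DueDate, LoanDate, MemberID, Publisher, Shelf, Title}, the whole schema; {BookID, DueDate} is a candidate key.
Closure of {BookID, MemberID} is {BookID, Branch, DueDate, LoanDate, MemberID, Publisher, Shelf, Title}, the whole schema; {BookID, MemberID} is a candidate key.
Closure of {Branch, DueDate} is {BookID, Branch, DueDate, LoanDate, MemberID, Publisher, Shelf, Title}, the whole schema; {Branch, DueDate} is a candidate key.
Closure of {Branch, MemberID} is {BookID, Branch, DueDate, LoanDate, MemberID, Publisher, Shelf, Title}, the whole schema; {Branch, MemberID} is a candidate key.
No proper subset of any of these is a key, and no other minimal superkey exists.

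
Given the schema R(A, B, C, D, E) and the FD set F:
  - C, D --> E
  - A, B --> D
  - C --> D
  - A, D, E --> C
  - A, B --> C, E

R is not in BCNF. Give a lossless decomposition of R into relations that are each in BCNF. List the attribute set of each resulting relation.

Candidate key of the original relation: {A, B}.
{A, B, C, D, E}: {C, D} determines {C, D, E} here but is not a superkey — split on C, D --> E, giving {C, D, E} and {A, B, C, D}.
{C, D, E} has no BCNF violation.
{A, B, C, D}: {C} determines {C, D} here but is not a superkey — split on C --> D, giving {C, D} and {A, B, C}.
{C, D} has no BCNF violation.
{A, B, C} has no BCNF violation.

{A, B, C}; {C, D, E}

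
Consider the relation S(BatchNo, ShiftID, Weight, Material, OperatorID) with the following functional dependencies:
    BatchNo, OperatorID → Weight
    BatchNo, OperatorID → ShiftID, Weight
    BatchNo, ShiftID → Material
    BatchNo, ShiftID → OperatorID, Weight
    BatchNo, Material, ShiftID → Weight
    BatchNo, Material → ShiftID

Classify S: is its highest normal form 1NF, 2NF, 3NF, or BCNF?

Candidate keys: {BatchNo, Material}, {BatchNo, OperatorID}, {BatchNo, ShiftID}. Prime attributes: {BatchNo, Material, OperatorID, ShiftID}.
The left-hand side of every FD is a superkey, so BCNF is satisfied.

BCNF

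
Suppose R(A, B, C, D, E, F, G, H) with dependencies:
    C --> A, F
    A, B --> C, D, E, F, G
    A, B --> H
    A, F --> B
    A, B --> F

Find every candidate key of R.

{C} is a candidate key since {C}⁺ = {A, B, C, D, E, F, G, H} covers every attribute.
{A, B} is a candidate key since {A, B}⁺ = {A, B, C, D, E, F, G, H} covers every attribute.
{A, F} is a candidate key since {A, F}⁺ = {A, B, C, D, E, F, G, H} covers every attribute.
Any other superkey properly contains one of these, so there are no further candidate keys.

{A, B}, {A, F}, {C}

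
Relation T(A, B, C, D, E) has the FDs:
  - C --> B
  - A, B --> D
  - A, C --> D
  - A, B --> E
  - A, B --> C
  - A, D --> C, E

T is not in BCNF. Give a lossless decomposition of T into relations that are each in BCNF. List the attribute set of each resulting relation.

{A, C, D, E}; {B, C}

Candidate keys of the original relation: {A, B}, {A, C}, {A, D}.
Within {A, B, C, D, E}: {C}⁺ ∩ {A, B, C, D, E} = {B, C}, not the whole set, so C --> B violates BCNF; decompose into {B, C} and {A, C, D, E}.
{B, C} has no BCNF violation.
{A, C, D, E} has no BCNF violation.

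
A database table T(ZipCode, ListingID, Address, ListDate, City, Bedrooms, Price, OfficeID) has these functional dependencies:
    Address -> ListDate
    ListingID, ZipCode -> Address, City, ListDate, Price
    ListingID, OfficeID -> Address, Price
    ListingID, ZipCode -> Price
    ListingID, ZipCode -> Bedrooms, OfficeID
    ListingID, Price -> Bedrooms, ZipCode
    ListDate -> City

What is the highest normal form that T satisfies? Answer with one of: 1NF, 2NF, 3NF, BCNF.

2NF

Candidate keys: {ListingID, OfficeID}, {ListingID, Price}, {ListingID, ZipCode}. Prime attributes: {ListingID, OfficeID, Price, ZipCode}.
Address -> ListDate: {Address}⁺ = {Address, City, ListDate}, which is not all of the attributes, so the left side is not a superkey — BCNF is violated.
Address -> ListDate has non-prime {ListDate} on the right and a non-superkey on the left, so 3NF fails.
No non-prime attribute depends on a proper subset of any candidate key, so 2NF holds.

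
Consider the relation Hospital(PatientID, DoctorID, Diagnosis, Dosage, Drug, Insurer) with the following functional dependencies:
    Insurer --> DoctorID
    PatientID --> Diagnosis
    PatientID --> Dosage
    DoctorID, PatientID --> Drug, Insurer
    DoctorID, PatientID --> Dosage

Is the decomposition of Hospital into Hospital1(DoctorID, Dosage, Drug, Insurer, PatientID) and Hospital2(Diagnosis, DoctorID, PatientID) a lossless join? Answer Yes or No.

Hospital1 ∩ Hospital2 = {DoctorID, PatientID}; its closure under F is {Diagnosis, DoctorID, Dosage, Drug, Insurer, PatientID}.
This includes all of Hospital1, so the common attributes are a superkey of Hospital1 — the join is lossless.

Yes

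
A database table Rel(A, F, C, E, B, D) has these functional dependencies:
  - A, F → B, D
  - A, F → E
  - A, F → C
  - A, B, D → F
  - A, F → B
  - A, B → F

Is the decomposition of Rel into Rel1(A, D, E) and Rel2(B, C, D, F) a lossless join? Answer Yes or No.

Common attributes: {D}; their closure is {D}.
The closure covers neither Rel1 nor Rel2 entirely; the join is not lossless.

No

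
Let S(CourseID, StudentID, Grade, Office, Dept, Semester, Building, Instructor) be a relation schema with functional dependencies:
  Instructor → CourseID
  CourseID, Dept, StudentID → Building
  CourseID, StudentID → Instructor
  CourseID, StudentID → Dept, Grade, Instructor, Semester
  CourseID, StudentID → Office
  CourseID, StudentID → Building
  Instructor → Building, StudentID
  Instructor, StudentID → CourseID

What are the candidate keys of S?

{CourseID, StudentID}, {Instructor}

{Instructor}⁺ = {Building, CourseID, Dept, Grade, Instructor, Office, Semester, StudentID}, which is every attribute, so {Instructor} is a candidate key.
{CourseID, StudentID}⁺ = {Building, CourseID, Dept, Grade, Instructor, Office, Semester, StudentID}, which is every attribute, so {CourseID, StudentID} is a candidate key.
These are minimal and exhaustive — every other superkey contains one of them.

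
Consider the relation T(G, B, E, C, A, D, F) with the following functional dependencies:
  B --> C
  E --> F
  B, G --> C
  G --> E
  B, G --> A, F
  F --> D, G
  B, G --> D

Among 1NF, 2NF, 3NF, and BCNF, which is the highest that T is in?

Candidate keys: {B, E}, {B, F}, {B, G}. Prime attributes: {B, E, F, G}.
B --> C: {B}⁺ = {B, C}, which is not all of the attributes, so the left side is not a superkey — BCNF is violated.
Because {C} is non-prime and the left side of B --> C is not a superkey, the relation is not in 3NF.
Since {B} ⊂ {B, E} and {B}⁺ ⊇ {C} with {C} non-prime, there is a partial dependency; 2NF fails.

1NF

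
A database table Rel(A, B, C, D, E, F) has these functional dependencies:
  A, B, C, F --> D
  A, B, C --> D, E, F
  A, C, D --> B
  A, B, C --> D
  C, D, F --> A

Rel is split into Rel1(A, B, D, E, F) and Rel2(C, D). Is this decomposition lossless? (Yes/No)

Rel1 ∩ Rel2 = {D}; its closure under F is {D}.
The closure covers neither Rel1 nor Rel2 entirely; the join is not lossless.

No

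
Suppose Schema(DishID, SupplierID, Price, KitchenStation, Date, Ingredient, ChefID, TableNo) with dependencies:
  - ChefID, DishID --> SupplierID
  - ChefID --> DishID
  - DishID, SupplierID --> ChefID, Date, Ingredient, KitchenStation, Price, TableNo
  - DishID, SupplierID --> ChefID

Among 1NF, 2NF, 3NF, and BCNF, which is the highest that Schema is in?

BCNF

Candidate keys: {ChefID}, {DishID, SupplierID}. Prime attributes: {ChefID, DishID, SupplierID}.
Every FD has a superkey on the left, so the relation is in BCNF.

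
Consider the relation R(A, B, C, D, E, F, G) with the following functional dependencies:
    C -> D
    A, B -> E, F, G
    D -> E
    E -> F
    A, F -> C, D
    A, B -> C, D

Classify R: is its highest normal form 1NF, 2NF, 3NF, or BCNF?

Candidate key: {A, B}. Prime attributes: {A, B}.
C -> D: {C}⁺ = {C, D, E, F}, which is not all of the attributes, so the left side is not a superkey — BCNF is violated.
C -> D determines the non-prime attribute {D} from a non-superkey — 3NF is violated.
Checking every proper subset of each key, none determines a non-prime attribute — 2NF is satisfied.

2NF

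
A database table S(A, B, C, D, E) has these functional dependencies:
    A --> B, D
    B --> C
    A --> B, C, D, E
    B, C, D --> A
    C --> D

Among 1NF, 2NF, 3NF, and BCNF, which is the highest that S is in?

2NF

Candidate keys: {A}, {B}. Prime attributes: {A, B}.
For C --> D we have {C}⁺ = {C, D}; {C} is not a superkey, so BCNF fails.
C --> D determines the non-prime attribute {D} from a non-superkey — 3NF is violated.
With only single-attribute keys there can be no partial dependency, so 2NF holds.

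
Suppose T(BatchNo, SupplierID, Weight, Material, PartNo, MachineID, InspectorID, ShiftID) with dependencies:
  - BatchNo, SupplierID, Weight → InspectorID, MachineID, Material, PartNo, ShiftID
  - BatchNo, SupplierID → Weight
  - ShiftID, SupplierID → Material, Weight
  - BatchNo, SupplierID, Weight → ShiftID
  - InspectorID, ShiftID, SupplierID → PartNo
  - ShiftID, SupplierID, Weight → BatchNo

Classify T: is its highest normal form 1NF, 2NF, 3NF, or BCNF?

Candidate keys: {BatchNo, SupplierID}, {ShiftID, SupplierID}. Prime attributes: {BatchNo, ShiftID, SupplierID}.
Every FD has a superkey on the left, so the relation is in BCNF.

BCNF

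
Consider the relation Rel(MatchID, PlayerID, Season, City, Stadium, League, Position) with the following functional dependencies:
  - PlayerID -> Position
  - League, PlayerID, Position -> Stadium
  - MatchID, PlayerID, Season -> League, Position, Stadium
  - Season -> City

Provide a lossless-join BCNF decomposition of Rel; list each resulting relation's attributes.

Candidate key of the original relation: {MatchID, PlayerID, Season}.
In {City, League, MatchID, PlayerID, Position, Season, Stadium}, {PlayerID} is not a superkey ({PlayerID}⁺ restricted to this set is {PlayerID, Position}), so split on PlayerID -> Position into {PlayerID, Position} and {City, League, MatchID, PlayerID, Season, Stadium}.
{PlayerID, Position} is in BCNF.
In {City, League, MatchID, PlayerID, Season, Stadium}, {Season} is not a superkey ({Season}⁺ restricted to this set is {City, Season}), so split on Season -> City into {City, Season} and {League, MatchID, PlayerID, Season, Stadium}.
{City, Season} is in BCNF.
In {League, MatchID, PlayerID, Season, Stadium}, {League, PlayerID} is not a superkey ({League, PlayerID}⁺ restricted to this set is {League, PlayerID, Stadium}), so split on League, PlayerID -> Stadium into {League, PlayerID, Stadium} and {League, MatchID, PlayerID, Season}.
{League, PlayerID, Stadium} is in BCNF.
{League, MatchID, PlayerID, Season} is in BCNF.

{City, Season}; {League, MatchID, PlayerID, Season}; {League, PlayerID, Stadium}; {PlayerID, Position}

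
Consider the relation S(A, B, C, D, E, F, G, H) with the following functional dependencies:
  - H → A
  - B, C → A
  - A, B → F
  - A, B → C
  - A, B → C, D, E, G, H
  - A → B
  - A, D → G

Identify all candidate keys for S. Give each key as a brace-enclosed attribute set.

{A}, {B, C}, {H}

{A} is a candidate key since {A}⁺ = {A, B, C, D, E, F, G, H} covers every attribute.
{H} is a candidate key since {H}⁺ = {A, B, C, D, E, F, G, H} covers every attribute.
{B, C} is a candidate key since {B, C}⁺ = {A, B, C, D, E, F, G, H} covers every attribute.
These are minimal and exhaustive — every other superkey contains one of them.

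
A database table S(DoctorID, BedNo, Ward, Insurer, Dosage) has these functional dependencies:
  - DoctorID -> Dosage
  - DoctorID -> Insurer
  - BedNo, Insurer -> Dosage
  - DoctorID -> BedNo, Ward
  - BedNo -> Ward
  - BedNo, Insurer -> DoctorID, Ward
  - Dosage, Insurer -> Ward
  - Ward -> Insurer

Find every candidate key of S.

{BedNo}, {DoctorID}

{BedNo} is a candidate key since {BedNo}⁺ = {BedNo, DoctorID, Dosage, Insurer, Ward} covers every attribute.
{DoctorID} is a candidate key since {DoctorID}⁺ = {BedNo, DoctorID, Dosage, Insurer, Ward} covers every attribute.
Any other superkey properly contains one of these, so there are no further candidate keys.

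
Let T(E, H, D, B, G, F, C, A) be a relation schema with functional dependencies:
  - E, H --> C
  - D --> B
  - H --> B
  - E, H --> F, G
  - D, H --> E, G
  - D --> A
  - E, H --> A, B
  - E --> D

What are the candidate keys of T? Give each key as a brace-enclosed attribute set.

{D, H}, {E, H}

Attributes never on any right-hand side: {H} — every candidate key must contain it.
Closure of {D, H} is {A, B, C, D, E, F, G, H}, the whole schema; {D, H} is a candidate key.
Closure of {E, H} is {A, B, C, D, E, F, G, H}, the whole schema; {E, H} is a candidate key.
No proper subset of any of these is a key, and no other minimal superkey exists.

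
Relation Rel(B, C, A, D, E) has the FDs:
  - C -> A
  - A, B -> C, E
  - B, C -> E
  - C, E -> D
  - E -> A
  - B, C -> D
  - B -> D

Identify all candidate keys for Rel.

{A, B}, {B, C}, {B, E}

Attributes never on any right-hand side: {B} — every candidate key must contain it.
Closure of {A, B} is {A, B, C, D, E}, the whole schema; {A, B} is a candidate key.
Closure of {B, C} is {A, B, C, D, E}, the whole schema; {B, C} is a candidate key.
Closure of {B, E} is {A, B, C, D, E}, the whole schema; {B, E} is a candidate key.
These are minimal and exhaustive — every other superkey contains one of them.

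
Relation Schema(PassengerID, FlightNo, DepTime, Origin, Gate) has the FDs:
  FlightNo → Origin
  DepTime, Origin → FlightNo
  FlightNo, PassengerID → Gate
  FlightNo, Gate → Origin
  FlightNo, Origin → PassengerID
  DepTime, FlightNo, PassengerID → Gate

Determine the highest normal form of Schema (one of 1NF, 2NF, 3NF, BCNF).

Candidate keys: {DepTime, FlightNo}, {DepTime, Origin}. Prime attributes: {DepTime, FlightNo, Origin}.
FlightNo → Origin breaks BCNF: {FlightNo}⁺ = {FlightNo, Gate, Origin, PassengerID}, so {FlightNo} is not a superkey.
Because {Gate} is non-prime and the left side of FlightNo, PassengerID → Gate is not a superkey, the relation is not in 3NF.
The proper key subset {FlightNo} of {DepTime, FlightNo} determines non-prime {Gate, PassengerID}, so the relation is not even in 2NF.

1NF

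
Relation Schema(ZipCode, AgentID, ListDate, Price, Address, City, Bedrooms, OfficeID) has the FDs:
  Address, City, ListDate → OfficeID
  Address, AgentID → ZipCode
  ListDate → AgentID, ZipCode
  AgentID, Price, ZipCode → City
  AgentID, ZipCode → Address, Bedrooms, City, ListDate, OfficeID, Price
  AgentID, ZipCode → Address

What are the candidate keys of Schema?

{ListDate}⁺ = {Address, AgentID, Bedrooms, City, ListDate, OfficeID, Price, ZipCode}, which is every attribute, so {ListDate} is a candidate key.
{Address, AgentID}⁺ = {Address, AgentID, Bedrooms, City, ListDate, OfficeID, Price, ZipCode}, which is every attribute, so {Address, AgentID} is a candidate key.
{AgentID, ZipCode}⁺ = {Address, AgentID, Bedrooms, City, ListDate, OfficeID, Price, ZipCode}, which is every attribute, so {AgentID, ZipCode} is a candidate key.
No proper subset of any of these is a key, and no other minimal superkey exists.

{Address, AgentID}, {AgentID, ZipCode}, {ListDate}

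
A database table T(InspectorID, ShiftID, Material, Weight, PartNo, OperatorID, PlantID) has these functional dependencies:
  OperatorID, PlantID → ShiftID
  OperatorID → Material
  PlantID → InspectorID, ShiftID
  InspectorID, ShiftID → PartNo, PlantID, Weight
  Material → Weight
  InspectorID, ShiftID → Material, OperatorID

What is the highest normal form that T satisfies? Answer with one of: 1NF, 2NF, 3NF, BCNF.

2NF

Candidate keys: {InspectorID, ShiftID}, {PlantID}. Prime attributes: {InspectorID, PlantID, ShiftID}.
OperatorID → Material breaks BCNF: {OperatorID}⁺ = {Material, OperatorID, Weight}, so {OperatorID} is not a superkey.
Because {Material} is non-prime and the left side of OperatorID → Material is not a superkey, the relation is not in 3NF.
Checking every proper subset of each key, none determines a non-prime attribute — 2NF is satisfied.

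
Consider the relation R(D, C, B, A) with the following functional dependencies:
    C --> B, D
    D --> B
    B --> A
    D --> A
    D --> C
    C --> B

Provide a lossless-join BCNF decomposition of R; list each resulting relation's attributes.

Candidate keys of the original relation: {C}, {D}.
{A, B, C, D}: {B} determines {A, B} here but is not a superkey — split on B --> A, giving {A, B} and {B, C, D}.
{A, B} is in BCNF.
{B, C, D} is in BCNF.

{A, B}; {B, C, D}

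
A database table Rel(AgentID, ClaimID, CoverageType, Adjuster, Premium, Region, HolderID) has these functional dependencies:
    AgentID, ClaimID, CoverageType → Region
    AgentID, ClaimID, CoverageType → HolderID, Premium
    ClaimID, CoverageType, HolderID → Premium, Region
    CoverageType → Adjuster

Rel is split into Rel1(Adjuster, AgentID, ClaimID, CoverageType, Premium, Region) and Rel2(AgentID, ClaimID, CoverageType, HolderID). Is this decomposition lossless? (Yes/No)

Rel1 ∩ Rel2 = {AgentID, ClaimID, CoverageType}; its closure under F is {Adjuster, AgentID, ClaimID, CoverageType, HolderID, Premium, Region}.
This includes all of Rel1, so the common attributes are a superkey of Rel1 — the join is lossless.

Yes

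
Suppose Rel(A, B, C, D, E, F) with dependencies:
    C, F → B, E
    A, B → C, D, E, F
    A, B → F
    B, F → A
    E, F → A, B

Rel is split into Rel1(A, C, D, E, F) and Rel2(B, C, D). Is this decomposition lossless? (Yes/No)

No

The shared attributes are {C, D} and {C, D}⁺ = {C, D}.
Rel1 ⊄ {C, D} and Rel2 ⊄ {C, D}, so the split is lossy.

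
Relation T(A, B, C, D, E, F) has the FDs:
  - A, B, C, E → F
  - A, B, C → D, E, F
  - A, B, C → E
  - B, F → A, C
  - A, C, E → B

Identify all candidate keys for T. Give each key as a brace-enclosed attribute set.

{B, F}⁺ = {A, B, C, D, E, F}, which is every attribute, so {B, F} is a candidate key.
{A, B, C}⁺ = {A, B, C, D, E, F}, which is every attribute, so {A, B, C} is a candidate key.
{A, C, E}⁺ = {A, B, C, D, E, F}, which is every attribute, so {A, C, E} is a candidate key.
These are minimal and exhaustive — every other superkey contains one of them.

{A, B, C}, {A, C, E}, {B, F}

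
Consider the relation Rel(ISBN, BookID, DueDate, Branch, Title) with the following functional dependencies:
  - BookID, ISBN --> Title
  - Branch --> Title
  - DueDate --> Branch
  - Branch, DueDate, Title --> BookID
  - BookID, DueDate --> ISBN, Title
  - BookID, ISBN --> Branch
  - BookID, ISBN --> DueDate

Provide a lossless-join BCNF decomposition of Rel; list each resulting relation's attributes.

{BookID, Branch, DueDate, ISBN}; {Branch, Title}

Candidate keys of the original relation: {BookID, ISBN}, {DueDate}.
Within {BookID, Branch, DueDate, ISBN, Title}: {Branch}⁺ ∩ {BookID, Branch, DueDate, ISBN, Title} = {Branch, Title}, not the whole set, so Branch --> Title violates BCNF; decompose into {Branch, Title} and {BookID, Branch, DueDate, ISBN}.
{Branch, Title} is in BCNF.
{BookID, Branch, DueDate, ISBN} is in BCNF.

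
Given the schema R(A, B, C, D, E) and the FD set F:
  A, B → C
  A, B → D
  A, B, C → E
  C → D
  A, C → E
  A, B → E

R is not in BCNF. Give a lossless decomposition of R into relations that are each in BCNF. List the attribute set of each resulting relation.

Candidate key of the original relation: {A, B}.
Within {A, B, C, D, E}: {C}⁺ ∩ {A, B, C, D, E} = {C, D}, not the whole set, so C → D violates BCNF; decompose into {C, D} and {A, B, C, E}.
{C, D} has no BCNF violation.
Within {A, B, C, E}: {A, C}⁺ ∩ {A, B, C, E} = {A, C, E}, not the whole set, so A, C → E violates BCNF; decompose into {A, C, E} and {A, B, C}.
{A, C, E} has no BCNF violation.
{A, B, C} has no BCNF violation.

{A, B, C}; {A, C, E}; {C, D}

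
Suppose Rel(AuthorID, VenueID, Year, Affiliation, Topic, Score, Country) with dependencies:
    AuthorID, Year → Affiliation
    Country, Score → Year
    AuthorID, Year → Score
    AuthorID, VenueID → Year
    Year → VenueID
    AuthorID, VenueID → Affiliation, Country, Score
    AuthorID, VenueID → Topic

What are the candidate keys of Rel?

No FD produces {AuthorID}, so it must be in every candidate key.
{AuthorID, VenueID}⁺ = {Affiliation, AuthorID, Country, Score, Topic, VenueID, Year} — all of the relation — so {AuthorID, VenueID} is a candidate key.
{AuthorID, Year}⁺ = {Affiliation, AuthorID, Country, Score, Topic, VenueID, Year} — all of the relation — so {AuthorID, Year} is a candidate key.
{AuthorID, Country, Score}⁺ = {Affiliation, AuthorID, Country, Score, Topic, VenueID, Year} — all of the relation — so {AuthorID, Country, Score} is a candidate key.
These are minimal and exhaustive — every other superkey contains one of them.

{AuthorID, Country, Score}, {AuthorID, VenueID}, {AuthorID, Year}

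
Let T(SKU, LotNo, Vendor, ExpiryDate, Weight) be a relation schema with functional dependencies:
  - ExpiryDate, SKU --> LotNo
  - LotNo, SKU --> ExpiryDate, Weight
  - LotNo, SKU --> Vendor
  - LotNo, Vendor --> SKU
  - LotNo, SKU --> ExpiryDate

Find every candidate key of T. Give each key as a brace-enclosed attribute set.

{ExpiryDate, SKU}⁺ = {ExpiryDate, LotNo, SKU, Vendor, Weight}, which is every attribute, so {ExpiryDate, SKU} is a candidate key.
{LotNo, SKU}⁺ = {ExpiryDate, LotNo, SKU, Vendor, Weight}, which is every attribute, so {LotNo, SKU} is a candidate key.
{LotNo, Vendor}⁺ = {ExpiryDate, LotNo, SKU, Vendor, Weight}, which is every attribute, so {LotNo, Vendor} is a candidate key.
No proper subset of any of these is a key, and no other minimal superkey exists.

{ExpiryDate, SKU}, {LotNo, SKU}, {LotNo, Vendor}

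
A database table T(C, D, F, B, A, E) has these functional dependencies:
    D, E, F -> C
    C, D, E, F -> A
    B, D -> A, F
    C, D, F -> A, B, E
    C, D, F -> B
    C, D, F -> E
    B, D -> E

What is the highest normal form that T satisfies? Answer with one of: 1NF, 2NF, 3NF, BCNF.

Candidate keys: {B, D}, {C, D, F}, {D, E, F}. Prime attributes: {B, C, D, E, F}.
Every FD has a superkey on the left, so the relation is in BCNF.

BCNF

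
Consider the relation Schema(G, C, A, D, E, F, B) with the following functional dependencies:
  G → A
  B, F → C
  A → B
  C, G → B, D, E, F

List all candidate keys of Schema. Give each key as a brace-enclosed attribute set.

No FD produces {G}, so it must be in every candidate key.
{C, G}⁺ = {A, B, C, D, E, F, G} — all of the relation — so {C, G} is a candidate key.
{F, G}⁺ = {A, B, C, D, E, F, G} — all of the relation — so {F, G} is a candidate key.
Any other superkey properly contains one of these, so there are no further candidate keys.

{C, G}, {F, G}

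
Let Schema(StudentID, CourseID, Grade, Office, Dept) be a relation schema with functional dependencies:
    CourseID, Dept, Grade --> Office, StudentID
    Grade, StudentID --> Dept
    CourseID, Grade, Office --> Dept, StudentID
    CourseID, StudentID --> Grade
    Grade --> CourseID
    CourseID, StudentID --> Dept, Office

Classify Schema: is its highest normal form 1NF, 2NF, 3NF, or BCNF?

Candidate keys: {CourseID, StudentID}, {Dept, Grade}, {Grade, Office}, {Grade, StudentID}. Prime attributes: {CourseID, Dept, Grade, Office, StudentID}.
Grade --> CourseID breaks BCNF: {Grade}⁺ = {CourseID, Grade}, so {Grade} is not a superkey.
Its right-hand attributes {CourseID} are all prime, as are those of every other non-superkey FD — the relation is in 3NF.

3NF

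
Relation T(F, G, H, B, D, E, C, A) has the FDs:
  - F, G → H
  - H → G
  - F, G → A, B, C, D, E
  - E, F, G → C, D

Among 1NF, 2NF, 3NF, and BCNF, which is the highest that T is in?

Candidate keys: {F, G}, {F, H}. Prime attributes: {F, G, H}.
H → G breaks BCNF: {H}⁺ = {G, H}, so {H} is not a superkey.
But every attribute on its right side ({G}) is prime, and the same holds for every other non-superkey FD, so 3NF still holds.

3NF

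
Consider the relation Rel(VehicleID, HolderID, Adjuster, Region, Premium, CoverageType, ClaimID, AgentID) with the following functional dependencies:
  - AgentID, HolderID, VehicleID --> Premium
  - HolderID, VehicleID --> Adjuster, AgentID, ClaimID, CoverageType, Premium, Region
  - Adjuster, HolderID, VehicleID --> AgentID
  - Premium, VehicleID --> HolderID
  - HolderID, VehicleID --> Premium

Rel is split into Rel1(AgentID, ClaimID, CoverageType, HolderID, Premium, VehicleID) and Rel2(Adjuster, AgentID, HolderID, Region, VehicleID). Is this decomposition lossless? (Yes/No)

Common attributes: {AgentID, HolderID, VehicleID}; their closure is {Adjuster, AgentID, ClaimID, CoverageType, HolderID, Premium, Region, VehicleID}.
Since Rel1 ⊆ {Adjuster, AgentID, ClaimID, CoverageType, HolderID, Premium, Region, VehicleID}, the intersection is a superkey of Rel1; the decomposition is lossless.

Yes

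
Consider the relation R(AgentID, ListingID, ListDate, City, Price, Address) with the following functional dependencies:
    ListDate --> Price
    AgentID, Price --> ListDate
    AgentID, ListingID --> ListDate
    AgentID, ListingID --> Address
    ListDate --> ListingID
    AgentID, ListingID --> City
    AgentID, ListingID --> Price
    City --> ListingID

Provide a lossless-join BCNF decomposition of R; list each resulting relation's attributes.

{Address, AgentID, City, ListDate}; {ListDate, ListingID, Price}

Candidate keys of the original relation: {AgentID, City}, {AgentID, ListDate}, {AgentID, ListingID}, {AgentID, Price}.
In {Address, AgentID, City, ListDate, ListingID, Price}, {ListDate} is not a superkey ({ListDate}⁺ restricted to this set is {ListDate, ListingID, Price}), so split on ListDate --> ListingID, Price into {ListDate, ListingID, Price} and {Address, AgentID, City, ListDate}.
{ListDate, ListingID, Price} has no BCNF violation.
{Address, AgentID, City, ListDate} has no BCNF violation.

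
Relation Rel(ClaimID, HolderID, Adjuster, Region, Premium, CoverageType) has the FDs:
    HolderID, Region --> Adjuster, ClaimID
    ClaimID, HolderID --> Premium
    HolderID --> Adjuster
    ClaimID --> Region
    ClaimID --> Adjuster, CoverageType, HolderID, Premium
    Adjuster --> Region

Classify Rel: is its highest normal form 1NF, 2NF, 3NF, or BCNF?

Candidate keys: {ClaimID}, {HolderID}. Prime attributes: {ClaimID, HolderID}.
Adjuster --> Region: {Adjuster}⁺ = {Adjuster, Region}, which is not all of the attributes, so the left side is not a superkey — BCNF is violated.
Adjuster --> Region determines the non-prime attribute {Region} from a non-superkey — 3NF is violated.
Every candidate key is a single attribute, so no partial dependency is possible; 2NF holds.

2NF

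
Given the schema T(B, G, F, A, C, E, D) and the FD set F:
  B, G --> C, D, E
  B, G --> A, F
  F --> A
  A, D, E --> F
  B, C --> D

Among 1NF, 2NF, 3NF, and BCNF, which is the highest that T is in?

Candidate key: {B, G}. Prime attributes: {B, G}.
F --> A breaks BCNF: {F}⁺ = {A, F}, so {F} is not a superkey.
F --> A determines the non-prime attribute {A} from a non-superkey — 3NF is violated.
No proper subset of a key has a non-prime attribute in its closure, so there is no partial dependency; 2NF holds.

2NF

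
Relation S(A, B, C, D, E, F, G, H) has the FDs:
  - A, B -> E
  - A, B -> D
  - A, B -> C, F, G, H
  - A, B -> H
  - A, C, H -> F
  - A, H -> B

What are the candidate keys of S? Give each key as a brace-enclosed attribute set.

No FD produces {A}, so it must be in every candidate key.
{A, B}⁺ = {A, B, C, D, E, F, G, H}, which is every attribute, so {A, B} is a candidate key.
{A, H}⁺ = {A, B, C, D, E, F, G, H}, which is every attribute, so {A, H} is a candidate key.
Any other superkey properly contains one of these, so there are no further candidate keys.

{A, B}, {A, H}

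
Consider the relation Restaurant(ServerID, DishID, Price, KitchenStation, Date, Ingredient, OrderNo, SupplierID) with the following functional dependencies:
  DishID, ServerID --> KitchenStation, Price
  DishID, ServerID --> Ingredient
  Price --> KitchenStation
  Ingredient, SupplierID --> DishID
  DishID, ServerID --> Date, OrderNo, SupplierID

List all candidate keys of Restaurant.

{DishID, ServerID}, {Ingredient, ServerID, SupplierID}

No FD produces {ServerID}, so it must be in every candidate key.
{DishID, ServerID}⁺ = {Date, DishID, Ingredient, KitchenStation, OrderNo, Price, ServerID, SupplierID} — all of the relation — so {DishID, ServerID} is a candidate key.
{Ingredient, ServerID, SupplierID}⁺ = {Date, DishID, Ingredient, KitchenStation, OrderNo, Price, ServerID, SupplierID} — all of the relation — so {Ingredient, ServerID, SupplierID} is a candidate key.
These are minimal and exhaustive — every other superkey contains one of them.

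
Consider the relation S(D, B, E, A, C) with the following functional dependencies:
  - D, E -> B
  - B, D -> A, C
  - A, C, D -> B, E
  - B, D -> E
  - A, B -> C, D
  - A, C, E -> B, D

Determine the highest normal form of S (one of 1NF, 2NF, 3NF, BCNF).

BCNF

Candidate keys: {A, B}, {A, C, D}, {A, C, E}, {B, D}, {D, E}. Prime attributes: {A, B, C, D, E}.
Each dependency's left side is a superkey — BCNF holds.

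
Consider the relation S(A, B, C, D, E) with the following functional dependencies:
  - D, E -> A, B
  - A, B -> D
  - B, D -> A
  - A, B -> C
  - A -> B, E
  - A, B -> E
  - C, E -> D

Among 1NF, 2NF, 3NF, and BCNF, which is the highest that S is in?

BCNF

Candidate keys: {A}, {B, D}, {C, E}, {D, E}. Prime attributes: {A, B, C, D, E}.
Every FD has a superkey on the left, so the relation is in BCNF.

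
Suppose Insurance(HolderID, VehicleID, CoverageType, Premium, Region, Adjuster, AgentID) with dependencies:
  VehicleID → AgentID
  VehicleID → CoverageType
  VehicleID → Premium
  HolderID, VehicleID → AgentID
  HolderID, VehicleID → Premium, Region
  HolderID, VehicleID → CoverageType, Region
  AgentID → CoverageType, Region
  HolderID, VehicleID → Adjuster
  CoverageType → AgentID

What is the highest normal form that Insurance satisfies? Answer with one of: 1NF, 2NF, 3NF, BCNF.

Candidate key: {HolderID, VehicleID}. Prime attributes: {HolderID, VehicleID}.
For VehicleID → AgentID we have {VehicleID}⁺ = {AgentID, CoverageType, Premium, Region, VehicleID}; {VehicleID} is not a superkey, so BCNF fails.
VehicleID → AgentID determines the non-prime attribute {AgentID} from a non-superkey — 3NF is violated.
{VehicleID} is a proper subset of the key {HolderID, VehicleID}, and {VehicleID}⁺ contains the non-prime attributes {AgentID, CoverageType, Premium, Region} — a partial dependency, so 2NF is violated.

1NF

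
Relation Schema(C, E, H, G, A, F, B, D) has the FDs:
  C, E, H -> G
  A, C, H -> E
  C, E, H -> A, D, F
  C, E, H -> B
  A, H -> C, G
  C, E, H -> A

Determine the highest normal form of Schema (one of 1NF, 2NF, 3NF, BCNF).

BCNF

Candidate keys: {A, H}, {C, E, H}. Prime attributes: {A, C, E, H}.
The left-hand side of every FD is a superkey, so BCNF is satisfied.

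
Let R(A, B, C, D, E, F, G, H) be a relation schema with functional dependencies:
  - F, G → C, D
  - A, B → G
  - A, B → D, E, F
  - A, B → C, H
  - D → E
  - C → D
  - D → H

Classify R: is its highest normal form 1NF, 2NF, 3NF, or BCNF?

2NF

Candidate key: {A, B}. Prime attributes: {A, B}.
For F, G → C, D we have {F, G}⁺ = {C, D, E, F, G, H}; {F, G} is not a superkey, so BCNF fails.
F, G → C, D has non-prime {C, D} on the right and a non-superkey on the left, so 3NF fails.
No non-prime attribute depends on a proper subset of any candidate key, so 2NF holds.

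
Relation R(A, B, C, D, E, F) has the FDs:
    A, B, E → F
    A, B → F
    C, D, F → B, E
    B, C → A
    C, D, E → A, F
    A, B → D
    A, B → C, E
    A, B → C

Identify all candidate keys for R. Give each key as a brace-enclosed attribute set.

{A, B}, {B, C}, {C, D, E}, {C, D, F}

{A, B}⁺ = {A, B, C, D, E, F} — all of the relation — so {A, B} is a candidate key.
{B, C}⁺ = {A, B, C, D, E, F} — all of the relation — so {B, C} is a candidate key.
{C, D, E}⁺ = {A, B, C, D, E, F} — all of the relation — so {C, D, E} is a candidate key.
{C, D, F}⁺ = {A, B, C, D, E, F} — all of the relation — so {C, D, F} is a candidate key.
No proper subset of any of these is a key, and no other minimal superkey exists.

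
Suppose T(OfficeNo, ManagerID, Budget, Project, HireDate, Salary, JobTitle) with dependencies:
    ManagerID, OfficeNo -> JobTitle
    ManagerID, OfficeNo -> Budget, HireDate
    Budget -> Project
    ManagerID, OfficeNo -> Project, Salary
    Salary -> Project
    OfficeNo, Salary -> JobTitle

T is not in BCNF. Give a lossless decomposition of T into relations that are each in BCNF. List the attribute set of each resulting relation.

{Budget, HireDate, ManagerID, OfficeNo, Salary}; {Budget, Project}; {JobTitle, OfficeNo, Salary}

Candidate key of the original relation: {ManagerID, OfficeNo}.
{Budget, HireDate, JobTitle, ManagerID, OfficeNo, Project, Salary}: {Budget} determines {Budget, Project} here but is not a superkey — split on Budget -> Project, giving {Budget, Project} and {Budget, HireDate, JobTitle, ManagerID, OfficeNo, Salary}.
{Budget, Project}: every determinant is a superkey — BCNF.
{Budget, HireDate, JobTitle, ManagerID, OfficeNo, Salary}: {OfficeNo, Salary} determines {JobTitle, OfficeNo, Salary} here but is not a superkey — split on OfficeNo, Salary -> JobTitle, giving {JobTitle, OfficeNo, Salary} and {Budget, HireDate, ManagerID, OfficeNo, Salary}.
{JobTitle, OfficeNo, Salary}: every determinant is a superkey — BCNF.
{Budget, HireDate, ManagerID, OfficeNo, Salary}: every determinant is a superkey — BCNF.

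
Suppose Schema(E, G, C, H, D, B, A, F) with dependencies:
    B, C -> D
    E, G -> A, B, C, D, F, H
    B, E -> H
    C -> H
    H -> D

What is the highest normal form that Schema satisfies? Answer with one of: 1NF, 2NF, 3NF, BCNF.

Candidate key: {E, G}. Prime attributes: {E, G}.
B, C -> D breaks BCNF: {B, C}⁺ = {B, C, D, H}, so {B, C} is not a superkey.
Because {D} is non-prime and the left side of B, C -> D is not a superkey, the relation is not in 3NF.
No non-prime attribute depends on a proper subset of any candidate key, so 2NF holds.

2NF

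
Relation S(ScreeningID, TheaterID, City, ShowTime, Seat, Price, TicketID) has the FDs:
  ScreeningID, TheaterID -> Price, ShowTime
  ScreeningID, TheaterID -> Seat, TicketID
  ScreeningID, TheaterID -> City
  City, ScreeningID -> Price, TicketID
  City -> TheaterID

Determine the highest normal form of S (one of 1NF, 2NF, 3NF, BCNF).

3NF

Candidate keys: {City, ScreeningID}, {ScreeningID, TheaterID}. Prime attributes: {City, ScreeningID, TheaterID}.
City -> TheaterID: {City}⁺ = {City, TheaterID}, which is not all of the attributes, so the left side is not a superkey — BCNF is violated.
Since {TheaterID} ⊆ prime attributes and every other non-superkey FD also has a prime right side, the schema is in 3NF.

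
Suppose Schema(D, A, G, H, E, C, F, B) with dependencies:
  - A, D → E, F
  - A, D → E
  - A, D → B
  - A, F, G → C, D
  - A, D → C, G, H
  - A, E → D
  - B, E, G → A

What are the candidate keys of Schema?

{A, D}⁺ = {A, B, C, D, E, F, G, H} — all of the relation — so {A, D} is a candidate key.
{A, E}⁺ = {A, B, C, D, E, F, G, H} — all of the relation — so {A, E} is a candidate key.
{A, F, G}⁺ = {A, B, C, D, E, F, G, H} — all of the relation — so {A, F, G} is a candidate key.
{B, E, G}⁺ = {A, B, C, D, E, F, G, H} — all of the relation — so {B, E, G} is a candidate key.
No proper subset of any of these is a key, and no other minimal superkey exists.

{A, D}, {A, E}, {A, F, G}, {B, E, G}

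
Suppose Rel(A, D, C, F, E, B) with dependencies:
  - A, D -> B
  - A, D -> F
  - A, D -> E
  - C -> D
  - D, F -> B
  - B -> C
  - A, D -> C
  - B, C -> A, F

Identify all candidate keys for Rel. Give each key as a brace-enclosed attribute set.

{B}⁺ = {A, B, C, D, E, F}, which is every attribute, so {B} is a candidate key.
{A, C}⁺ = {A, B, C, D, E, F}, which is every attribute, so {A, C} is a candidate key.
{A, D}⁺ = {A, B, C, D, E, F}, which is every attribute, so {A, D} is a candidate key.
{C, F}⁺ = {A, B, C, D, E, F}, which is every attribute, so {C, F} is a candidate key.
{D, F}⁺ = {A, B, C, D, E, F}, which is every attribute, so {D, F} is a candidate key.
Any other superkey properly contains one of these, so there are no further candidate keys.

{A, C}, {A, D}, {B}, {C, F}, {D, F}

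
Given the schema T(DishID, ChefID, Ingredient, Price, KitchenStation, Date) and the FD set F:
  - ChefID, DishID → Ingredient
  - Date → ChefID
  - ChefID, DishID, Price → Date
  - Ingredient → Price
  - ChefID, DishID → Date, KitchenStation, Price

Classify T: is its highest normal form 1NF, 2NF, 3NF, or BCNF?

2NF

Candidate keys: {ChefID, DishID}, {Date, DishID}. Prime attributes: {ChefID, Date, DishID}.
Date → ChefID breaks BCNF: {Date}⁺ = {ChefID, Date}, so {Date} is not a superkey.
Ingredient → Price has non-prime {Price} on the right and a non-superkey on the left, so 3NF fails.
Checking every proper subset of each key, none determines a non-prime attribute — 2NF is satisfied.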